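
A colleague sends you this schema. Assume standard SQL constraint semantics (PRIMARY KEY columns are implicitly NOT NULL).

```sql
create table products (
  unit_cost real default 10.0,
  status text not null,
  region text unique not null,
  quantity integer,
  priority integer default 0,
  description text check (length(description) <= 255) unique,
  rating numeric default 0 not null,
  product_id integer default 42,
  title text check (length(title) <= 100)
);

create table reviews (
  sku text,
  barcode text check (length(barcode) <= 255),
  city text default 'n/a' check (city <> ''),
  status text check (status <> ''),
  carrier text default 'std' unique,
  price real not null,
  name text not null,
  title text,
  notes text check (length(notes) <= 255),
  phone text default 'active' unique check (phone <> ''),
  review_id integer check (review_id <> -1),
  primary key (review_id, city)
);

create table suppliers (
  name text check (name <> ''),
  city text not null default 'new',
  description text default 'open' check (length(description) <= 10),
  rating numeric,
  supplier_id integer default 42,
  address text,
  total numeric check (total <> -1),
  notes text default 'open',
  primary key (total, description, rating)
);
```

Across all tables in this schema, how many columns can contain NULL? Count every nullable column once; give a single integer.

17

products: 6 nullable (unit_cost, quantity, priority, description, product_id, title — PK none and explicit NOT NULL columns excluded).
reviews: 7 nullable (sku, barcode, status, carrier, title, notes, phone — PK (review_id, city) and explicit NOT NULL columns excluded).
suppliers: 4 nullable (name, supplier_id, address, notes — PK (total, description, rating) and explicit NOT NULL columns excluded).
Total: 6 + 7 + 4 = 17.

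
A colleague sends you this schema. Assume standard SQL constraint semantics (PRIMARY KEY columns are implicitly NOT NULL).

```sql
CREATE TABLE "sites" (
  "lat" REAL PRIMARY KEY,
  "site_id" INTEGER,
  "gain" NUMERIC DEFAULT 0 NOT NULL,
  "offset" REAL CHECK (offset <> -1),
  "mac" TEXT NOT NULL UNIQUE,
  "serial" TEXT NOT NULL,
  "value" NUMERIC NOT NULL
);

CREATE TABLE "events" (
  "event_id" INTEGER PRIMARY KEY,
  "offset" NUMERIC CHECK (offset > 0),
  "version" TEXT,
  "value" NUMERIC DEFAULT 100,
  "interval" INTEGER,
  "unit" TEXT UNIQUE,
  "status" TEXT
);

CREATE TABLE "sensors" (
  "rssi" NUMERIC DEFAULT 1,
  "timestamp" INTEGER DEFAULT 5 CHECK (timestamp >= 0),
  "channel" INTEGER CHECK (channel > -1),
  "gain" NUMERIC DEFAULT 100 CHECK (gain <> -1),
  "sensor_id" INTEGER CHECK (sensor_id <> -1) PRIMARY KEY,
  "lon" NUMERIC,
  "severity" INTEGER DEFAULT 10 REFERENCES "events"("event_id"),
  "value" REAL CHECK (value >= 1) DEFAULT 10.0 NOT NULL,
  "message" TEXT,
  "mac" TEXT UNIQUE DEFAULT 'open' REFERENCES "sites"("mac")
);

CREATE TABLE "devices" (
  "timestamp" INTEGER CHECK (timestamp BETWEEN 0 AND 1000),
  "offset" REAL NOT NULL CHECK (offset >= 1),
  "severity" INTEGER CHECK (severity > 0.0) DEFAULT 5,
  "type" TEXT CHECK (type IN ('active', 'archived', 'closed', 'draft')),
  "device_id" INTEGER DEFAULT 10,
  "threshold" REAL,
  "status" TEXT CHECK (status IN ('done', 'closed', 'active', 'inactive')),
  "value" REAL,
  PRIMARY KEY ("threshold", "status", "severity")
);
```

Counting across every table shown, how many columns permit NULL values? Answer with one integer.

20

sites: 2 nullable (site_id, offset — PK (lat) and explicit NOT NULL columns excluded).
events: 6 nullable (offset, version, value, interval, unit, status — PK (event_id) and explicit NOT NULL columns excluded).
sensors: 8 nullable (rssi, timestamp, channel, gain, lon, severity, message, mac — PK (sensor_id) and explicit NOT NULL columns excluded).
devices: 4 nullable (timestamp, type, device_id, value — PK (threshold, status, severity) and explicit NOT NULL columns excluded).
Total: 2 + 6 + 8 + 4 = 20.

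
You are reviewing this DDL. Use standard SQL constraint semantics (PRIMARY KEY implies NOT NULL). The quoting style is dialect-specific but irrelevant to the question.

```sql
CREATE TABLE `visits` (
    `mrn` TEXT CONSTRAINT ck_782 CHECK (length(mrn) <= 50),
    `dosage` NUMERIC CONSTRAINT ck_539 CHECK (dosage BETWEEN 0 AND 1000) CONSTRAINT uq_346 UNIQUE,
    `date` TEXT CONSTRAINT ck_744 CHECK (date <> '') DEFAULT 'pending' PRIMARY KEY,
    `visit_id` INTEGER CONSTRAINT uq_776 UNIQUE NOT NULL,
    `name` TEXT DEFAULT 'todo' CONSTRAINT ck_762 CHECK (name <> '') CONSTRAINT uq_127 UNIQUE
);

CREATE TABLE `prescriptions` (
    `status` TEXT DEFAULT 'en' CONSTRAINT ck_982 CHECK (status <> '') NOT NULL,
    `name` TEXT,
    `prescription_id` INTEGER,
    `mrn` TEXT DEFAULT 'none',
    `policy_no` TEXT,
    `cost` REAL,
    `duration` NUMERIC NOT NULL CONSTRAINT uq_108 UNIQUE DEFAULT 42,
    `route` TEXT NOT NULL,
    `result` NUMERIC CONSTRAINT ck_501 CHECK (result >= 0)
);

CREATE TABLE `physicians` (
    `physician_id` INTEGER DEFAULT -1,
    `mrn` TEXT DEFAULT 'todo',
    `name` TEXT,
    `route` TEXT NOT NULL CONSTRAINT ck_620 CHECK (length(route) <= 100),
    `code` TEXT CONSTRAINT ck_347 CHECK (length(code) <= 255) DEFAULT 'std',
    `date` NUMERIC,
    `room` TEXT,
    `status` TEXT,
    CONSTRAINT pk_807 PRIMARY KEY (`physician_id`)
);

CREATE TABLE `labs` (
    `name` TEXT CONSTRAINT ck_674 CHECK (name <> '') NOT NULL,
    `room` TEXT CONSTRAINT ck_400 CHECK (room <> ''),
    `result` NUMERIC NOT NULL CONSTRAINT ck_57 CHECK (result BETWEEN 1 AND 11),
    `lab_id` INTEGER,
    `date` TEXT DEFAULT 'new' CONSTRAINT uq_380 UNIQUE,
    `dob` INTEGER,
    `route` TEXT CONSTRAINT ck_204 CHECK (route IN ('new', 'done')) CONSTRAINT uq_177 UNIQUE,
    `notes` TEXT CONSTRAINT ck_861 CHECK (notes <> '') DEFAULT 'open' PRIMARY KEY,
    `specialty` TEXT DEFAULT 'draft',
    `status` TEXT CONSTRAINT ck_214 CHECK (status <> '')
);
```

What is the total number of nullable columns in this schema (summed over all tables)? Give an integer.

visits: 3 nullable (mrn, dosage, name — PK (date) and explicit NOT NULL columns excluded).
prescriptions: 6 nullable (name, prescription_id, mrn, policy_no, cost, result — PK none and explicit NOT NULL columns excluded).
physicians: 6 nullable (mrn, name, code, date, room, status — PK (physician_id) and explicit NOT NULL columns excluded).
labs: 7 nullable (room, lab_id, date, dob, route, specialty, status — PK (notes) and explicit NOT NULL columns excluded).
Total: 3 + 6 + 6 + 7 = 22.

22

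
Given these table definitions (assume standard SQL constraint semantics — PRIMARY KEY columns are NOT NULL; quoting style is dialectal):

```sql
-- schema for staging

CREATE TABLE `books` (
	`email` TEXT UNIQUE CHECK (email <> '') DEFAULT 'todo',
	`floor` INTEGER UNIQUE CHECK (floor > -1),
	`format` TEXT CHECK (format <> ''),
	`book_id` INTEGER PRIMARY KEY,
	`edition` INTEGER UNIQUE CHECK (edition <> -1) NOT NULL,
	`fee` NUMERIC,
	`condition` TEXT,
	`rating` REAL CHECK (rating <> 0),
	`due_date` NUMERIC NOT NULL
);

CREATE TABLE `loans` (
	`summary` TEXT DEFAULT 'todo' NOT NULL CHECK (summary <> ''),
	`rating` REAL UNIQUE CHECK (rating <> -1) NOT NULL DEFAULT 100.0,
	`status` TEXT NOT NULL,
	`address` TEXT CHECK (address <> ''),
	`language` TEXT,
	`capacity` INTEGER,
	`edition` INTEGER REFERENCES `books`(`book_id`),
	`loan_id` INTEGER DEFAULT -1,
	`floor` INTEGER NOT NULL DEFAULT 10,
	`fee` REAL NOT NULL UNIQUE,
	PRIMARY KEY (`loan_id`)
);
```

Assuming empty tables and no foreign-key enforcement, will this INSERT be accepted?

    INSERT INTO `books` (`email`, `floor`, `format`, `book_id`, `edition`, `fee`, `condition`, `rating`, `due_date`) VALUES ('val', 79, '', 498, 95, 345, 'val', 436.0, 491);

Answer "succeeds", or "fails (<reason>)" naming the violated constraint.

The value '' for format violates CHECK (format <> '').

fails (CHECK on format)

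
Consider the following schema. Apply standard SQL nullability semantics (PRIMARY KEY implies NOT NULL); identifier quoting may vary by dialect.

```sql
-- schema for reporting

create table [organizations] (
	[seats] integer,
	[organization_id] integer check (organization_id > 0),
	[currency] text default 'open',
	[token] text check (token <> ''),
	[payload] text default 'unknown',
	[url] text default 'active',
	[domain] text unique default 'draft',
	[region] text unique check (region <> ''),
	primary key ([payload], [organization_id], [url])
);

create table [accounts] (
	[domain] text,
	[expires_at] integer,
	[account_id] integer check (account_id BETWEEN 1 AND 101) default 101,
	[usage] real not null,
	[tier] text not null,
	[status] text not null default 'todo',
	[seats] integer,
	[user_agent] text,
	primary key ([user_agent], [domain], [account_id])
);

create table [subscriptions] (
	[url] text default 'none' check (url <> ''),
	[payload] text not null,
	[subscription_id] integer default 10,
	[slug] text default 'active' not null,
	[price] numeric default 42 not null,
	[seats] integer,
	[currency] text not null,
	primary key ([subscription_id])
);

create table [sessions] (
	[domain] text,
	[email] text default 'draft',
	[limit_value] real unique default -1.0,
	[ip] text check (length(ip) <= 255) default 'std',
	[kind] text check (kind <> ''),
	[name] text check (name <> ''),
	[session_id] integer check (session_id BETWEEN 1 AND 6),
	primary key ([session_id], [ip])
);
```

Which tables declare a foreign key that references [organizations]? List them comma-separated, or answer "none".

No REFERENCES clause anywhere in the schema names organizations.

none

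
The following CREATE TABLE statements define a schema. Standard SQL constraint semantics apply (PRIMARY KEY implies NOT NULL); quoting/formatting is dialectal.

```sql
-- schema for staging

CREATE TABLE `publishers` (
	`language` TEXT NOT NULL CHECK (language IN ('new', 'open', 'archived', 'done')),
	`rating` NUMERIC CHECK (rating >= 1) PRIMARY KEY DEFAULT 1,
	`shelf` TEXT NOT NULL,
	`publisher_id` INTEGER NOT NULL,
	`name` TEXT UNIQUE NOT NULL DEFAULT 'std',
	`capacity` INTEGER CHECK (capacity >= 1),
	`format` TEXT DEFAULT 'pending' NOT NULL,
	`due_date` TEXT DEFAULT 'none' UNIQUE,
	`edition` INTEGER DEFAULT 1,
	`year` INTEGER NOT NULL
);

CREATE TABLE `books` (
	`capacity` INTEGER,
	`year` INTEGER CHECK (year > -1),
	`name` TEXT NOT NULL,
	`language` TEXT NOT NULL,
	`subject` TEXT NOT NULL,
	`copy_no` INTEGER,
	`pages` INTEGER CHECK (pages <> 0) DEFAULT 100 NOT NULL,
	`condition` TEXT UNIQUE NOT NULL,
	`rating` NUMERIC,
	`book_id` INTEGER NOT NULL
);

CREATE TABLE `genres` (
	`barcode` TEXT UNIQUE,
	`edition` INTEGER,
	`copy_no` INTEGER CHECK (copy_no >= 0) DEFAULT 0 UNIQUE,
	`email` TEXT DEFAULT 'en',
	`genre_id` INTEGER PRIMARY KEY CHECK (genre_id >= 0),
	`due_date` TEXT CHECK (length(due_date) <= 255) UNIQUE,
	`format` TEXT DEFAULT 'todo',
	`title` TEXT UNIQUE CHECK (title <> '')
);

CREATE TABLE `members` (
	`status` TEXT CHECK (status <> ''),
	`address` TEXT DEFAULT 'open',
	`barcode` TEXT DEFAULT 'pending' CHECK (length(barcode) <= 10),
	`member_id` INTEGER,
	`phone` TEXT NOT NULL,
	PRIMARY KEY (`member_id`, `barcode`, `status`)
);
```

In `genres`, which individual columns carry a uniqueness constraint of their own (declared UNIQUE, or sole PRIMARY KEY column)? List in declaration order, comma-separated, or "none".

- barcode: declared UNIQUE → unique.
- edition: no UNIQUE or single-column PK constraint.
- copy_no: declared UNIQUE → unique.
- email: no UNIQUE or single-column PK constraint.
- genre_id: single-column PRIMARY KEY → unique.
- due_date: declared UNIQUE → unique.
- format: no UNIQUE or single-column PK constraint.
- title: declared UNIQUE → unique.

barcode, copy_no, genre_id, due_date, title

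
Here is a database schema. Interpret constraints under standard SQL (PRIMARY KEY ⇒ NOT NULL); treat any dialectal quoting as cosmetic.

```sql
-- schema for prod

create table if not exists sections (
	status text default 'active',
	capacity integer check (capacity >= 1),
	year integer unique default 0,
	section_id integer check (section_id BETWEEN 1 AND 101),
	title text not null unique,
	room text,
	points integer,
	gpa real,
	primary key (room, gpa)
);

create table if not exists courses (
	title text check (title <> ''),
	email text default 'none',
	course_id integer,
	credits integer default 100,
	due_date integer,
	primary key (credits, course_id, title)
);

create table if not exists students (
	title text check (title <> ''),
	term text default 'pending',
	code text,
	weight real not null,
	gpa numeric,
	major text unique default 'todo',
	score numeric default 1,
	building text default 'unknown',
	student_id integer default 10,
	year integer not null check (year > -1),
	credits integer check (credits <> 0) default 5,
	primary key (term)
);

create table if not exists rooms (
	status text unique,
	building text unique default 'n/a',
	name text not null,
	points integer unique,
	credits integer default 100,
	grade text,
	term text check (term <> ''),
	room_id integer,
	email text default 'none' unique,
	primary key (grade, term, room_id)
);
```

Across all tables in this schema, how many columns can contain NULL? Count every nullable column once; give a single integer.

20

sections: 5 nullable (status, capacity, year, section_id, points — PK (room, gpa) and explicit NOT NULL columns excluded).
courses: 2 nullable (email, due_date — PK (credits, course_id, title) and explicit NOT NULL columns excluded).
students: 8 nullable (title, code, gpa, major, score, building, student_id, credits — PK (term) and explicit NOT NULL columns excluded).
rooms: 5 nullable (status, building, points, credits, email — PK (grade, term, room_id) and explicit NOT NULL columns excluded).
Total: 5 + 2 + 8 + 5 = 20.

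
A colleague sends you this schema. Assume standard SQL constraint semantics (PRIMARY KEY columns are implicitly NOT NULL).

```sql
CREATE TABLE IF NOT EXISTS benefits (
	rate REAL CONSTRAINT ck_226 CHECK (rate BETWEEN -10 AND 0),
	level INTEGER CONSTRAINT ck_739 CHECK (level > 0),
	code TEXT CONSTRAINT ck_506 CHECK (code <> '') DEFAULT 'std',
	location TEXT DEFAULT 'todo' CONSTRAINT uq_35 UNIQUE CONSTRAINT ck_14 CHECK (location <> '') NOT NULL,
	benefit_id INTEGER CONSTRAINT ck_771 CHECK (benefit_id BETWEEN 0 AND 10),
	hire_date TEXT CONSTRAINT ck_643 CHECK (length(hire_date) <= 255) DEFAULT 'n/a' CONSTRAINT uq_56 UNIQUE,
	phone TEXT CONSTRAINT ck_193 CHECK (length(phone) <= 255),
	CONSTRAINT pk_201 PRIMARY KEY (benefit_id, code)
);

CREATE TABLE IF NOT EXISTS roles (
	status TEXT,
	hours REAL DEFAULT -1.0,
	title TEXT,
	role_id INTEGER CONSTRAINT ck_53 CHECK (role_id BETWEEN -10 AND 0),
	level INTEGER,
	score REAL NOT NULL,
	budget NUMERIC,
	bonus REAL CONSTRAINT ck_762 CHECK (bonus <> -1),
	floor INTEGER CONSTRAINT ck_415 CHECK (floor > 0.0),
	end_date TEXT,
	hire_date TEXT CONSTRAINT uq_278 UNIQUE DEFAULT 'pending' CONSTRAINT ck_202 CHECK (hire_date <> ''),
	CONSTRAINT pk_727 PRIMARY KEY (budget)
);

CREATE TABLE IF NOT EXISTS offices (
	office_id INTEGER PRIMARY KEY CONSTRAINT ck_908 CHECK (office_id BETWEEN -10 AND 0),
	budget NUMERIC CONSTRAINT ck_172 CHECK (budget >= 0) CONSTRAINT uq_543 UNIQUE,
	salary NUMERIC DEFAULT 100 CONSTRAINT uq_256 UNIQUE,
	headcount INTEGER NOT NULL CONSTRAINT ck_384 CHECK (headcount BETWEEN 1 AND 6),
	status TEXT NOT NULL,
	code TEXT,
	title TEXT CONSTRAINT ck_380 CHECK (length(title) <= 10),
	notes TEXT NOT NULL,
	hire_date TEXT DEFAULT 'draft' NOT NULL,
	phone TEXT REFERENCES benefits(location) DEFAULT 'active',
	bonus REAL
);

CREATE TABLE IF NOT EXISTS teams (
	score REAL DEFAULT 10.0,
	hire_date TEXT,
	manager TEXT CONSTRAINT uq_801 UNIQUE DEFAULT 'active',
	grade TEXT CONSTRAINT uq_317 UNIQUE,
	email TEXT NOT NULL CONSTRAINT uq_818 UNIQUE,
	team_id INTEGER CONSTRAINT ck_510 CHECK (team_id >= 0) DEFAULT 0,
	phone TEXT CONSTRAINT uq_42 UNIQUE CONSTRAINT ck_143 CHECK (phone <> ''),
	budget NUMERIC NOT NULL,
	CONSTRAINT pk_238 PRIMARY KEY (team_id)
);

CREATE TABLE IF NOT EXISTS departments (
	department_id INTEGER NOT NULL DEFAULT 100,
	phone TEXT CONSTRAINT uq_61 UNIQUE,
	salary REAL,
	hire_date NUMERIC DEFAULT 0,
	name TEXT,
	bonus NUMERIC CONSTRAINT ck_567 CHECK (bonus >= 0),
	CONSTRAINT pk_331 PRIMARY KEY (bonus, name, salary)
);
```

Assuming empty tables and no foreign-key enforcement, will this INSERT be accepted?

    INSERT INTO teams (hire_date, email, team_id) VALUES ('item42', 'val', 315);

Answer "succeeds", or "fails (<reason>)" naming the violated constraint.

budget is omitted from the column list and has no DEFAULT, so it would receive NULL.
But budget is declared NOT NULL.

fails (NOT NULL on budget)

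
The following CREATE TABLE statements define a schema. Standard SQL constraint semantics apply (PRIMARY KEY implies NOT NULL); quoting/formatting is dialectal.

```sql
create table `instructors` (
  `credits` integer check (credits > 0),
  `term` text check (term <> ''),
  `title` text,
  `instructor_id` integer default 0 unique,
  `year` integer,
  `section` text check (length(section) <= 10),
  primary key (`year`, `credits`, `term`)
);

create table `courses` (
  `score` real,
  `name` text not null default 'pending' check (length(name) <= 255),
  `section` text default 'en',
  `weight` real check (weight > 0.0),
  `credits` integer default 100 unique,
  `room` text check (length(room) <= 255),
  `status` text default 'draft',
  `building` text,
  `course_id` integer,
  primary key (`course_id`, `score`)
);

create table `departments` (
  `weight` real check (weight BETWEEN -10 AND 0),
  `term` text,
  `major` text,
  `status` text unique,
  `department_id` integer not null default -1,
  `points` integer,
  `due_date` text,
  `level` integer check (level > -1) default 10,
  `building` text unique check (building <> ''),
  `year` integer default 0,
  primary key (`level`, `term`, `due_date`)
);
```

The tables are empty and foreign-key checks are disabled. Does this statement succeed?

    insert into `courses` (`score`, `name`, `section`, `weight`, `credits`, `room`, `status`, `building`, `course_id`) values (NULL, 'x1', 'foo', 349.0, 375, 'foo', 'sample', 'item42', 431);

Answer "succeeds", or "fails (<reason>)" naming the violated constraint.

score is explicitly set to NULL, but score is part of the PRIMARY KEY (implied NOT NULL).

fails (NOT NULL on score)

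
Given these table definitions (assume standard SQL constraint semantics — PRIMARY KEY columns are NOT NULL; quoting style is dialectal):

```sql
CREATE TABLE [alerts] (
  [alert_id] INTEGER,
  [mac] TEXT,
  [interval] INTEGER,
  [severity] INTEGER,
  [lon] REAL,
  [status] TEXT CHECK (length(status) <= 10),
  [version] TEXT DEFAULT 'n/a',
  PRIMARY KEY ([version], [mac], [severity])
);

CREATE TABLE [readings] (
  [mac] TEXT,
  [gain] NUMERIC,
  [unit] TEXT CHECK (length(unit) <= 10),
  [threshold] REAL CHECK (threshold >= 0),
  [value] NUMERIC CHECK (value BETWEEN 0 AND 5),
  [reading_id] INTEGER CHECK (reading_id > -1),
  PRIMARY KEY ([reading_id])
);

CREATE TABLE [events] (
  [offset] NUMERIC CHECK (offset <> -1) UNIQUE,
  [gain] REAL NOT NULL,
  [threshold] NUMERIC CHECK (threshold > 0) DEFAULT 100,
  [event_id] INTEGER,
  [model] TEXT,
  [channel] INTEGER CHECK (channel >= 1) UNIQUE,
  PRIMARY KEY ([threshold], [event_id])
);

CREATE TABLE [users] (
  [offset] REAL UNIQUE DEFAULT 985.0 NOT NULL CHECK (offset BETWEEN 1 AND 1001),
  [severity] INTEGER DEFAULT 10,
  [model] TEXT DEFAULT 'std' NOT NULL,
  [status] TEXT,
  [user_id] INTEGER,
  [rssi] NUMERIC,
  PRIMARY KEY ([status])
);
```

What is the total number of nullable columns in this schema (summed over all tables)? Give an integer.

alerts: 4 nullable (alert_id, interval, lon, status — PK (version, mac, severity) and explicit NOT NULL columns excluded).
readings: 5 nullable (mac, gain, unit, threshold, value — PK (reading_id) and explicit NOT NULL columns excluded).
events: 3 nullable (offset, model, channel — PK (threshold, event_id) and explicit NOT NULL columns excluded).
users: 3 nullable (severity, user_id, rssi — PK (status) and explicit NOT NULL columns excluded).
Total: 4 + 5 + 3 + 3 = 15.

15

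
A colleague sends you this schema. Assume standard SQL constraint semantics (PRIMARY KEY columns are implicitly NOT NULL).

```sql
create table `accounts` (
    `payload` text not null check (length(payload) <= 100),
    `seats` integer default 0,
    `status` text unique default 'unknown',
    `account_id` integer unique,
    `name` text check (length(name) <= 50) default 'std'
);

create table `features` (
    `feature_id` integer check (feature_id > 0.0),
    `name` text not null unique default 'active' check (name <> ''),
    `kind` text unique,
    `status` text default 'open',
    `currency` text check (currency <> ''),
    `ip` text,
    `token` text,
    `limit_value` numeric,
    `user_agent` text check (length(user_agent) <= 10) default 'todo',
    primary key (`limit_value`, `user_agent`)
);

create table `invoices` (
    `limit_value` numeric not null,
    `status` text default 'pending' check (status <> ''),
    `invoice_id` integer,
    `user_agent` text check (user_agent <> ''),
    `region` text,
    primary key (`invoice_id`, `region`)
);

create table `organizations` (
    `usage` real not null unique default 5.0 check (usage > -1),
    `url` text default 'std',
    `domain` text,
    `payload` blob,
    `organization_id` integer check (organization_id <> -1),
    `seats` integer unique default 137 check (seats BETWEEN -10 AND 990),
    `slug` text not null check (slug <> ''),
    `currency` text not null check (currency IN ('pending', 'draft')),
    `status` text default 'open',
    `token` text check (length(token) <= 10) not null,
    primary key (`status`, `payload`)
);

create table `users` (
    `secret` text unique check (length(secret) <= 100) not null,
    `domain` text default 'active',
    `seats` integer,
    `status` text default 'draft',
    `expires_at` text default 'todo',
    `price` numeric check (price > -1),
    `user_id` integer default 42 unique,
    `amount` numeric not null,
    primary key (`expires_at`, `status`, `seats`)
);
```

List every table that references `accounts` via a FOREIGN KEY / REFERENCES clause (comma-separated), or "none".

No REFERENCES clause anywhere in the schema names accounts.

none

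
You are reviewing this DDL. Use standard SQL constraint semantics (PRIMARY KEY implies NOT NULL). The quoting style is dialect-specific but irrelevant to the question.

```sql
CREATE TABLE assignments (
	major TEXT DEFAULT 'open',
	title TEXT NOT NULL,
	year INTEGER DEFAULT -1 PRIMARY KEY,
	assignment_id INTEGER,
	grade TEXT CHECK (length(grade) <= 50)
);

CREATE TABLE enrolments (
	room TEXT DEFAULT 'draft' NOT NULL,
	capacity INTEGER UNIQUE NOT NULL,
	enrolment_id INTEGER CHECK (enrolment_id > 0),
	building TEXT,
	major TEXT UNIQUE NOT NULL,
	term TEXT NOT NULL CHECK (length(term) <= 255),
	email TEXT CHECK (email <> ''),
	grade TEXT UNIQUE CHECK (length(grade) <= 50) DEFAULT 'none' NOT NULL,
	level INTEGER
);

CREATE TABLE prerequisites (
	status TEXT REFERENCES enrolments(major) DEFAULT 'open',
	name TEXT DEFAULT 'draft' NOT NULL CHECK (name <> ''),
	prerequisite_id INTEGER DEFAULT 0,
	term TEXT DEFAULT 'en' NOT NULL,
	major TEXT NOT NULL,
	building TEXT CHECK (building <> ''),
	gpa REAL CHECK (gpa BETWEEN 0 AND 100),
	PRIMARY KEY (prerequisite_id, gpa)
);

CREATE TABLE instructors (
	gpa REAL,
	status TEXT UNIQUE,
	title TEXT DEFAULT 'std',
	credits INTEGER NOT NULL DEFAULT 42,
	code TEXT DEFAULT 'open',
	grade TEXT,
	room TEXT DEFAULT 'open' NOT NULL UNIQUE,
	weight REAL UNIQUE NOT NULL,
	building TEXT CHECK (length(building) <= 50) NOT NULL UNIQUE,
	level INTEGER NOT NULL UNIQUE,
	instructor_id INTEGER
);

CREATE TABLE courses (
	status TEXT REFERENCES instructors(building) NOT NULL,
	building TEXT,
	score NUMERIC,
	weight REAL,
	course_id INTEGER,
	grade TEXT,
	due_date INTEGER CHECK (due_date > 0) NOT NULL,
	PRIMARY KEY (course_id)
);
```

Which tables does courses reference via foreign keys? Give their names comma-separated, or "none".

- status REFERENCES instructors(building).

instructors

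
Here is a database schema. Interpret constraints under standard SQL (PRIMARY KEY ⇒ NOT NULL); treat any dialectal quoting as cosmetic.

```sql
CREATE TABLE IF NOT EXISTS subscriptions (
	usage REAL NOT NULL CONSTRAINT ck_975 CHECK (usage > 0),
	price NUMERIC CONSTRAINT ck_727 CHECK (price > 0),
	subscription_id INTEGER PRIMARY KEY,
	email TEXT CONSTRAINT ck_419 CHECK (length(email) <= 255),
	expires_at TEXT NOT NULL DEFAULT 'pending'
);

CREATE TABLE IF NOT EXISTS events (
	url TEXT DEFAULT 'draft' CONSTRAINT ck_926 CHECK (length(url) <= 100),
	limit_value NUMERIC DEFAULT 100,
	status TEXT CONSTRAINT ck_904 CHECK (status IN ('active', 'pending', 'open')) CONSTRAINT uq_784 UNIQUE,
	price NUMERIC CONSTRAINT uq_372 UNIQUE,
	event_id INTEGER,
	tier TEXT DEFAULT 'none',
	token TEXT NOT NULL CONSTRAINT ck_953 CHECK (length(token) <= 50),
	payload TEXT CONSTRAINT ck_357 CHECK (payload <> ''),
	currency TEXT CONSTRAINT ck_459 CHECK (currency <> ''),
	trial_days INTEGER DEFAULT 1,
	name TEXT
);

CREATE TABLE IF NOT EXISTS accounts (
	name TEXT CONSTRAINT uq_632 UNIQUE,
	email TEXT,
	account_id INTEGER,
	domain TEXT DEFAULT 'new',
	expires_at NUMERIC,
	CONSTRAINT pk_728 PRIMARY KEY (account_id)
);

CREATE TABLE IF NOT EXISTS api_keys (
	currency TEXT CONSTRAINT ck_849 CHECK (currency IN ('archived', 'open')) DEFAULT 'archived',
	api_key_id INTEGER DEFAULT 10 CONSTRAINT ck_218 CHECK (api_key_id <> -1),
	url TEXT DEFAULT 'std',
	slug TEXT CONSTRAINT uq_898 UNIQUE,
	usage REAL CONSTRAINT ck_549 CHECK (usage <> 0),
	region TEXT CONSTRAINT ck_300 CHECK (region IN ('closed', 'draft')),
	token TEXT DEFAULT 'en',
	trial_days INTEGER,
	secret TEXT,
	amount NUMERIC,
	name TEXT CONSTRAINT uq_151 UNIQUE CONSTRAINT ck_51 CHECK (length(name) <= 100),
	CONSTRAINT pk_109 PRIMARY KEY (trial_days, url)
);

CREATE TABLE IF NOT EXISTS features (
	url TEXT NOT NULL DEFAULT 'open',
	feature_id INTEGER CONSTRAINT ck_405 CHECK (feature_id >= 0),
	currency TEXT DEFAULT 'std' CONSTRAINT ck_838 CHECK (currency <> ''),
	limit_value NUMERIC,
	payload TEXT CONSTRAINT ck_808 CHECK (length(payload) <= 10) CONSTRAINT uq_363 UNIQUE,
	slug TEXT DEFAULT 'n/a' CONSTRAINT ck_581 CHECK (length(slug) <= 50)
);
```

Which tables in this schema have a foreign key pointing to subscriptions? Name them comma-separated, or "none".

none

No REFERENCES clause anywhere in the schema names subscriptions.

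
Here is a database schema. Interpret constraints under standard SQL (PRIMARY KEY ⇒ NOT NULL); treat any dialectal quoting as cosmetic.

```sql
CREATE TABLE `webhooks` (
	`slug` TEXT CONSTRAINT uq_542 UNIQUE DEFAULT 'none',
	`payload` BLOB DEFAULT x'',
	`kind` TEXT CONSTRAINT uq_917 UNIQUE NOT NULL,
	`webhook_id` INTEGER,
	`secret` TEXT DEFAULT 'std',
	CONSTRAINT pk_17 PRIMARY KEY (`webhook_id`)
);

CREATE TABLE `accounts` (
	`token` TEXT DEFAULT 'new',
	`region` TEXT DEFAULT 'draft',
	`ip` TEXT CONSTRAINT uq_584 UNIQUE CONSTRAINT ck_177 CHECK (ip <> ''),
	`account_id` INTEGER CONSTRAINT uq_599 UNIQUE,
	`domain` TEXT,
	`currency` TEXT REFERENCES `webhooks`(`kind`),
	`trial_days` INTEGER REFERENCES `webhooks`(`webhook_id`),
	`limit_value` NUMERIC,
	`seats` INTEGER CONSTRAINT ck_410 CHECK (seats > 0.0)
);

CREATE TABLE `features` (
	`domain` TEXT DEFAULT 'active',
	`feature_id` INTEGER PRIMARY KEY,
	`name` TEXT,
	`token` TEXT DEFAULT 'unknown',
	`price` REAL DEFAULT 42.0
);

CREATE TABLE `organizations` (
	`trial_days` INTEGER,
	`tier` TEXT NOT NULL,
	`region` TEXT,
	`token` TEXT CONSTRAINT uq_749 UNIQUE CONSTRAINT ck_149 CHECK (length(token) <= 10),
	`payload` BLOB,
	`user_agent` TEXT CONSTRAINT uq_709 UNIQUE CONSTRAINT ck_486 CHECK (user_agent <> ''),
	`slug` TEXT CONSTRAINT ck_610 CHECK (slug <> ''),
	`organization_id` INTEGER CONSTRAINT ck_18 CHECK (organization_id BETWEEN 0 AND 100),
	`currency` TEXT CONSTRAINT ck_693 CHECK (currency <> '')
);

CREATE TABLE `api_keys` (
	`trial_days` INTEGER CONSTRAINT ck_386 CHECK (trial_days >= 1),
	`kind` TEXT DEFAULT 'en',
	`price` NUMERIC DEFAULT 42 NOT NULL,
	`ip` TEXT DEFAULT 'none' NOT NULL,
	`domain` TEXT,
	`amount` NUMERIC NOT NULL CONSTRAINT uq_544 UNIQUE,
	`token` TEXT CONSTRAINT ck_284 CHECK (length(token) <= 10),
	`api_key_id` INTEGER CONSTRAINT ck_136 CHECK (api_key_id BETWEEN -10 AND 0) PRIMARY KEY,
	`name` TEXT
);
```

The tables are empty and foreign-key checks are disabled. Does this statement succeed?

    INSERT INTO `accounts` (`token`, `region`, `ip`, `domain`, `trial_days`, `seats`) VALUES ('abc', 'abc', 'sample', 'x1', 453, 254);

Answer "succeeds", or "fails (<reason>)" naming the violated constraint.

accounts has no NOT NULL or PRIMARY KEY columns.
CHECK constraints: 'sample' satisfies (ip <> ''); 254 satisfies (seats > 0.0).
No constraint is violated.

succeeds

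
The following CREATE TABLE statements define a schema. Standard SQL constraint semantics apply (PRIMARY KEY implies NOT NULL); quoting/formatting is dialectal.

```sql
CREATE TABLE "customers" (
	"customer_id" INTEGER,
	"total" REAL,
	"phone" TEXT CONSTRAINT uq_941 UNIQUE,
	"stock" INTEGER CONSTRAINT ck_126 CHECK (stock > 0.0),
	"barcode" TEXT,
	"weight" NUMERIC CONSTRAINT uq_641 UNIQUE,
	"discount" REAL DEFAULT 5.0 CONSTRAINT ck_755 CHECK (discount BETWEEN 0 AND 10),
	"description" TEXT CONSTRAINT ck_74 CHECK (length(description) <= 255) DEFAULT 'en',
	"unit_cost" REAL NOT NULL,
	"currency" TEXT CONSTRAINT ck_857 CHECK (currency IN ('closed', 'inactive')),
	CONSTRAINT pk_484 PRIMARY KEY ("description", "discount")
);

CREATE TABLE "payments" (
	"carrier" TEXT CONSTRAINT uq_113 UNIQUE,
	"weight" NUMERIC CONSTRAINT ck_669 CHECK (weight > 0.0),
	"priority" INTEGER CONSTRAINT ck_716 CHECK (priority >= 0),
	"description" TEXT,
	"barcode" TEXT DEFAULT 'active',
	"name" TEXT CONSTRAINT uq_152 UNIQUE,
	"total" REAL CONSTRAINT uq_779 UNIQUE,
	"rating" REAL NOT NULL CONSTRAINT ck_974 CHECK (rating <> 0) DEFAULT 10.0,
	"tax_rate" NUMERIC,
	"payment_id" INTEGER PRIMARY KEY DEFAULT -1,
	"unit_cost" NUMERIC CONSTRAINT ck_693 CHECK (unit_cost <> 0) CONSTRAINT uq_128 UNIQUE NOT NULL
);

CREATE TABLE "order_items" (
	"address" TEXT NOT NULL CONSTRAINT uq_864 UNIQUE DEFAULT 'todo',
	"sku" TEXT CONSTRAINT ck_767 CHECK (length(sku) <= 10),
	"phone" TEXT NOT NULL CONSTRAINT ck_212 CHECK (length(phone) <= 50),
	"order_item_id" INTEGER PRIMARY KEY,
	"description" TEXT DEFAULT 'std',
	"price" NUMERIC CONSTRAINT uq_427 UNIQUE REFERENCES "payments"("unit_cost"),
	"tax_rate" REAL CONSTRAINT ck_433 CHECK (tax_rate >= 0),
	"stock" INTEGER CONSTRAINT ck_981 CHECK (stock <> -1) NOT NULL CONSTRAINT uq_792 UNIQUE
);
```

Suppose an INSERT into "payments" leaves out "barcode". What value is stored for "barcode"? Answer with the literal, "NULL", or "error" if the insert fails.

'active'

barcode has an explicit DEFAULT 'active'.
When the column is omitted from an INSERT, that default is used.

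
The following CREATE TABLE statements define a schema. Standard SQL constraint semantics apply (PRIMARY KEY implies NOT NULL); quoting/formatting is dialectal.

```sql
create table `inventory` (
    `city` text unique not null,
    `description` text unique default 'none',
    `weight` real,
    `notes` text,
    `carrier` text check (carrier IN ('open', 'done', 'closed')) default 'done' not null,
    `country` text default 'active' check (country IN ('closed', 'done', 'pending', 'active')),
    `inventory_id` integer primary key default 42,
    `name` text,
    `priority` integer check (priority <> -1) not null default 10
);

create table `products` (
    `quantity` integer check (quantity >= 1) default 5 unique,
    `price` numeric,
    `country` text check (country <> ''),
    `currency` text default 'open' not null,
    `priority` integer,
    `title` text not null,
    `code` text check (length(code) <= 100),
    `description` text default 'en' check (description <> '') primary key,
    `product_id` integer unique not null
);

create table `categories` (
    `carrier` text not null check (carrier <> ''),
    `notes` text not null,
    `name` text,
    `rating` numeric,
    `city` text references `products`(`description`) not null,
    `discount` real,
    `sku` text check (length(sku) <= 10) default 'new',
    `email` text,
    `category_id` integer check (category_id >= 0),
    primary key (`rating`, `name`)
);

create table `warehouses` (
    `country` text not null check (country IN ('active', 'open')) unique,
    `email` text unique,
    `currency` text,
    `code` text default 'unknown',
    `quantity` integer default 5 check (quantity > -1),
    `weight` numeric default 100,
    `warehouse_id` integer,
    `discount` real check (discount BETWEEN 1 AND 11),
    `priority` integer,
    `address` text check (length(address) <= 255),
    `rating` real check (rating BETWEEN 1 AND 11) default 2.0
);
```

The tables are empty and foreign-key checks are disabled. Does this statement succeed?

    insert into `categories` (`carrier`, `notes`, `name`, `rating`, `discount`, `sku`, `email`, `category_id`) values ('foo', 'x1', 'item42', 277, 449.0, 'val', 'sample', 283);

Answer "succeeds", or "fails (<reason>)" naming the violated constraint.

fails (NOT NULL on city)

city is omitted from the column list and has no DEFAULT, so it would receive NULL.
But city is declared NOT NULL.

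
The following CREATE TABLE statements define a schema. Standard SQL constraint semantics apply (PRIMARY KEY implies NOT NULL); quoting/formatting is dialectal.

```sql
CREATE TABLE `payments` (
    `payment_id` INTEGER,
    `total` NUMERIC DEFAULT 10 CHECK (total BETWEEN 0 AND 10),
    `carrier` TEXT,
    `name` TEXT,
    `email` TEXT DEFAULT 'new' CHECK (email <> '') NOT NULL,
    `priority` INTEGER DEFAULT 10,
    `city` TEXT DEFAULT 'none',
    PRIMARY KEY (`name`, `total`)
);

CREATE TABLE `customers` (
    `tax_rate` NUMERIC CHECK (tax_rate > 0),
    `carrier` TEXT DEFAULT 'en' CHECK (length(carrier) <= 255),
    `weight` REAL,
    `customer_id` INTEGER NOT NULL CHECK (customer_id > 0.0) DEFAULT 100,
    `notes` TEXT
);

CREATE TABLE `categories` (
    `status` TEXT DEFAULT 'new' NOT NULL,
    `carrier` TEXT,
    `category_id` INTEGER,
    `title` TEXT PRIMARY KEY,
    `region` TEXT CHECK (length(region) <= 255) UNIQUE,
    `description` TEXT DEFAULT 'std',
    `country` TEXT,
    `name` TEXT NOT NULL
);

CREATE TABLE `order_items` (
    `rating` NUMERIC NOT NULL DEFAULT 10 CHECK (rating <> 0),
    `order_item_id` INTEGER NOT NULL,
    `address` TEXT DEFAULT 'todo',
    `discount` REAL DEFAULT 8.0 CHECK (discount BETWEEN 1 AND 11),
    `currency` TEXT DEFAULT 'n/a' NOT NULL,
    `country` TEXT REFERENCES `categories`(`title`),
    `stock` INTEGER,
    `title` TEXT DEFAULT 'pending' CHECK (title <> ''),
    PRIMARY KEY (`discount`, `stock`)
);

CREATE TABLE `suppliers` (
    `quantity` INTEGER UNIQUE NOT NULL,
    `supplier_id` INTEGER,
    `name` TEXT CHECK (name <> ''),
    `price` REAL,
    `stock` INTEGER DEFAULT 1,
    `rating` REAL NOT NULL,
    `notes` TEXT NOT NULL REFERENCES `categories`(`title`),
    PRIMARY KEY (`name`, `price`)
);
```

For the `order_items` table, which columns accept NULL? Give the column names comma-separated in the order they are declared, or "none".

- rating: declared NOT NULL → not nullable.
- order_item_id: declared NOT NULL → not nullable.
- address: DEFAULT only fills an omitted column; an explicit NULL is still allowed → nullable.
- discount: part of the PRIMARY KEY, which implies NOT NULL → not nullable.
- currency: declared NOT NULL → not nullable.
- country: a foreign key column may be NULL unless separately constrained → nullable.
- stock: part of the PRIMARY KEY, which implies NOT NULL → not nullable.
- title: CHECK does not forbid NULL (a CHECK constraint passes when its expression is NULL) → nullable.

address, country, title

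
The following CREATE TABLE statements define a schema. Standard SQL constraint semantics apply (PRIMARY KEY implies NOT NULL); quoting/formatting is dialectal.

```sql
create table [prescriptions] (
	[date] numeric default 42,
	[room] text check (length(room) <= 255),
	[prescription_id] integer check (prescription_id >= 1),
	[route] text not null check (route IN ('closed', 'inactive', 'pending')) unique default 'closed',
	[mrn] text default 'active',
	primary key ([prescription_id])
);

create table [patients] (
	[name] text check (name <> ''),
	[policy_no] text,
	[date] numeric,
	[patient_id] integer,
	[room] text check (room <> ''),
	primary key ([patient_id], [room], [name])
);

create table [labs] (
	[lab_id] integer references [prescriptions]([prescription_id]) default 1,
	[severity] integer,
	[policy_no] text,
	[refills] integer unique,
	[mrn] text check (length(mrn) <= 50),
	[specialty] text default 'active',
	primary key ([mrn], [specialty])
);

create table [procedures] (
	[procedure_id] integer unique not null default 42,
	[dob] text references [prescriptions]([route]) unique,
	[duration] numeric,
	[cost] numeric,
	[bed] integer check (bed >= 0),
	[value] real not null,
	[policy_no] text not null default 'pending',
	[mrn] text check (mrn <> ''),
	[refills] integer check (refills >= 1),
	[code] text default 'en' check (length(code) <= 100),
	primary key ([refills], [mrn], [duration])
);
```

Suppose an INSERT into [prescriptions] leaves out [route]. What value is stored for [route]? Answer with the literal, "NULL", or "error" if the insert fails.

'closed'

route has an explicit DEFAULT 'closed'.
When the column is omitted from an INSERT, that default is used.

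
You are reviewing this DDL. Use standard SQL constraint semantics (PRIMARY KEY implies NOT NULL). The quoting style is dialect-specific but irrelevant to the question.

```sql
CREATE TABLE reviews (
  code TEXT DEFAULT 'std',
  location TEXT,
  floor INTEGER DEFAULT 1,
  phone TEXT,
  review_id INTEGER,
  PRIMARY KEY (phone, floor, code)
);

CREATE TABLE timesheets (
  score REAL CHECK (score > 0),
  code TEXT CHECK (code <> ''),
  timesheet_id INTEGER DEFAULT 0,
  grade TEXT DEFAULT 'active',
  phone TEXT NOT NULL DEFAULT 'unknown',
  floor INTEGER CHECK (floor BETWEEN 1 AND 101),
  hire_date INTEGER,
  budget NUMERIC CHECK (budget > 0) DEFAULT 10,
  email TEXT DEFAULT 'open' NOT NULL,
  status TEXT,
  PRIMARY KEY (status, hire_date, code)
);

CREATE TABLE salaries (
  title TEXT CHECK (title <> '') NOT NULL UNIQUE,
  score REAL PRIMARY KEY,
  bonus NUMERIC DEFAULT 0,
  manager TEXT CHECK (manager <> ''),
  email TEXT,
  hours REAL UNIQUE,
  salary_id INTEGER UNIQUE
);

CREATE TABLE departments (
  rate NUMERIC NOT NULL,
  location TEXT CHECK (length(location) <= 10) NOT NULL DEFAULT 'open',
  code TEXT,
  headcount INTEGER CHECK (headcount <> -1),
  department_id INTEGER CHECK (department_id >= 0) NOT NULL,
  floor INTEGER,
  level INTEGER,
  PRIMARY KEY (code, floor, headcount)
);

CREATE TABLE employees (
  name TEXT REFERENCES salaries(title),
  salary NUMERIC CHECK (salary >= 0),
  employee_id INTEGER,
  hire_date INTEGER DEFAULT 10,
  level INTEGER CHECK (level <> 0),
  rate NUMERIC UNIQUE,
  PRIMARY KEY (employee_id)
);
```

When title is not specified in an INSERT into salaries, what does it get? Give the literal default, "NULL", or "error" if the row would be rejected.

title has no DEFAULT clause.
Omitting it would insert NULL, but it is declared NOT NULL, so the INSERT fails.

error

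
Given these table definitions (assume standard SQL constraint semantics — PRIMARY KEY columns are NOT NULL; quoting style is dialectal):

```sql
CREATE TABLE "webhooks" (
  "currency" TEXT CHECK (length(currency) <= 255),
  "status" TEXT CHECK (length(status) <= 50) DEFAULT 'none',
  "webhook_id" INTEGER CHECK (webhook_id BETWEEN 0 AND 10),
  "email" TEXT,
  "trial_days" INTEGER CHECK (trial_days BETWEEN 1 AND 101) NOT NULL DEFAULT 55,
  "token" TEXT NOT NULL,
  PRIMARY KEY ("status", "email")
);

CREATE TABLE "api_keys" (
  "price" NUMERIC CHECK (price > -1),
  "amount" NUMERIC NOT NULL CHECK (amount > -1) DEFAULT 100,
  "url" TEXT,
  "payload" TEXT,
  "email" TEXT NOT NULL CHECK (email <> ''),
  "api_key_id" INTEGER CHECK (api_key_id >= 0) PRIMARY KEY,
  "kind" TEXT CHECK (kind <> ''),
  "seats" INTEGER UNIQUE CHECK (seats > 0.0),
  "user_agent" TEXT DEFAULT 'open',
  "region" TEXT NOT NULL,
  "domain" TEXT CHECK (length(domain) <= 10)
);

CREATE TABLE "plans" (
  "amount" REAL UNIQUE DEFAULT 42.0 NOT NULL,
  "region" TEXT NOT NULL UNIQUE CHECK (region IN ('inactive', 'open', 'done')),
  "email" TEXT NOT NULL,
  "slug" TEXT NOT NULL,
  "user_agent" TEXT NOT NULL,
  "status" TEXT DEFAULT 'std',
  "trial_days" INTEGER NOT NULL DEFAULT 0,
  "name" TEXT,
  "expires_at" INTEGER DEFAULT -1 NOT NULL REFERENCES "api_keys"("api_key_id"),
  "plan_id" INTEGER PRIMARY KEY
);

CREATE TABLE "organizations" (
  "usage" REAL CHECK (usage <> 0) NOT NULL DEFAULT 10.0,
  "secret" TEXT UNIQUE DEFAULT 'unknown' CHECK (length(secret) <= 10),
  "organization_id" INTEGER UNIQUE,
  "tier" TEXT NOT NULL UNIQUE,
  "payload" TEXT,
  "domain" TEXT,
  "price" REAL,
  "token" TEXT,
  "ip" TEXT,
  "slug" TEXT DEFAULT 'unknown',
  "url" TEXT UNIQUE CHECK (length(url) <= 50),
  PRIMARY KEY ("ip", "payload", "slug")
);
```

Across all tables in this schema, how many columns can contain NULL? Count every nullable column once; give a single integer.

17

webhooks: 2 nullable (currency, webhook_id — PK (status, email) and explicit NOT NULL columns excluded).
api_keys: 7 nullable (price, url, payload, kind, seats, user_agent, domain — PK (api_key_id) and explicit NOT NULL columns excluded).
plans: 2 nullable (status, name — PK (plan_id) and explicit NOT NULL columns excluded).
organizations: 6 nullable (secret, organization_id, domain, price, token, url — PK (ip, payload, slug) and explicit NOT NULL columns excluded).
Total: 2 + 7 + 2 + 6 = 17.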